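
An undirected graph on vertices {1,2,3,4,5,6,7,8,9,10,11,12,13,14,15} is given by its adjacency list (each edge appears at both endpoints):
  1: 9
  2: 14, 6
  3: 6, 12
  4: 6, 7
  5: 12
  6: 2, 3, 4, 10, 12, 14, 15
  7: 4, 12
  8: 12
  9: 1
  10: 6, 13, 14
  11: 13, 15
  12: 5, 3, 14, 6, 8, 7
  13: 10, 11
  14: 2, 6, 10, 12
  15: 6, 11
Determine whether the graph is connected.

Component: {1, 9}
Component: {2, 3, 4, 5, 6, 7, 8, 10, 11, 12, 13, 14, 15}
There are 2 separate components, so the graph is not connected.

No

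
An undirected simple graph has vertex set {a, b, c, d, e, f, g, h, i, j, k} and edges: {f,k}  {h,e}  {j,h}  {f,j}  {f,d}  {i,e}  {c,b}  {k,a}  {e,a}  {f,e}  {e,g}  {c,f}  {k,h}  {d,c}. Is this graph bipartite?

No

d-c-f-d is an odd cycle (length 3), and a bipartite graph can contain only even cycles.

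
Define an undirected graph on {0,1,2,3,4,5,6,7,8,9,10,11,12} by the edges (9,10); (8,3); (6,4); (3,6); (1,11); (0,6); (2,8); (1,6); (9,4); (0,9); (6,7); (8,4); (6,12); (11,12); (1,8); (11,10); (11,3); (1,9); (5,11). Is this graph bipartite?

Partition the vertices as {6, 8, 9, 11} vs {0, 1, 2, 3, 4, 5, 7, 10, 12}. Each listed edge has one endpoint in each part, so the graph is bipartite.

Yes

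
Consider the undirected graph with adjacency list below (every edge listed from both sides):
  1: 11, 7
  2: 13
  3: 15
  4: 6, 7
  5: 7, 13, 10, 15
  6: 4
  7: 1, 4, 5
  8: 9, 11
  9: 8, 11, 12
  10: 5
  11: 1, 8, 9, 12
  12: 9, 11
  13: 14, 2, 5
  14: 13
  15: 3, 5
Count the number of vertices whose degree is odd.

Degrees: 1:2, 2:1, 3:1, 4:2, 5:4, 6:1, 7:3, 8:2, 9:3, 10:1, 11:4, 12:2, 13:3, 14:1, 15:2
Odd-degree vertices: 2, 3, 6, 7, 9, 10, 13, 14.

8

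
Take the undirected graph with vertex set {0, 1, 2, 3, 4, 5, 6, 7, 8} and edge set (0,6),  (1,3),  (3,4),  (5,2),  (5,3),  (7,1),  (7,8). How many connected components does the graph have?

Component: {0, 6}
Component: {1, 2, 3, 4, 5, 7, 8}

2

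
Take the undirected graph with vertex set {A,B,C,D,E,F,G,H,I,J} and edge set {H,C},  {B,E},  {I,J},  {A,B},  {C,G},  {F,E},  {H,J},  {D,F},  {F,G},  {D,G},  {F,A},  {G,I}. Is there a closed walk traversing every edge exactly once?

Yes

Degrees: A:2, B:2, C:2, D:2, E:2, F:4, G:4, H:2, I:2, J:2
Every vertex has even degree and the edges form a single connected piece, so an Eulerian circuit exists.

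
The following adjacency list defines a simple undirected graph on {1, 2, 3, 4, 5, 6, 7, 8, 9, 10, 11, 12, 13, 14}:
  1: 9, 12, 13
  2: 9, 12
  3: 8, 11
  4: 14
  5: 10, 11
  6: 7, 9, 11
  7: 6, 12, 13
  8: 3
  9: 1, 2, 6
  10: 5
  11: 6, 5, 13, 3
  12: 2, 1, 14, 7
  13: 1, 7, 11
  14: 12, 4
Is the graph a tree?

No

|V| = 14, |E| = 17.
A tree on 14 vertices has exactly 13 edges; this graph has 17, so it contains a cycle and is not a tree.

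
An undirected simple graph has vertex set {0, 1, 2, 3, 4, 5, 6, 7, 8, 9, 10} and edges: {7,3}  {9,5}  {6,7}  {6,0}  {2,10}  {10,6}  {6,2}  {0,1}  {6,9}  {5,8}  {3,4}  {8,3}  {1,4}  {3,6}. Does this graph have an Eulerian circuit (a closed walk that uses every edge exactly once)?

Degrees: 0:2, 1:2, 2:2, 3:4, 4:2, 5:2, 6:6, 7:2, 8:2, 9:2, 10:2
All degrees are even and the non-isolated vertices are connected — an Eulerian circuit exists.

Yes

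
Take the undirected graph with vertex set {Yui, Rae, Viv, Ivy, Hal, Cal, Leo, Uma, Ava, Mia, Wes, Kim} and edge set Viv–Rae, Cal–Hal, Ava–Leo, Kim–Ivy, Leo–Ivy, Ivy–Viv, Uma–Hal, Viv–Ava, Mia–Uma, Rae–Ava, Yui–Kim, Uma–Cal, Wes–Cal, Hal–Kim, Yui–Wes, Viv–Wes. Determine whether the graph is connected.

Yes

Starting from Yui and exploring outward reaches every vertex (Yui, Kim, Wes, Hal, Ivy, Cal, Viv, Uma, Leo, Ava, Rae, Mia); the graph is connected.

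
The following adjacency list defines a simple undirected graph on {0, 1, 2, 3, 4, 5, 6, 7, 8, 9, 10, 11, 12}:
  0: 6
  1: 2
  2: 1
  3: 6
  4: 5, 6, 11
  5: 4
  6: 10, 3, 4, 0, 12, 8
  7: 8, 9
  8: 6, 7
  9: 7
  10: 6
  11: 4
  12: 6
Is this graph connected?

No

Component: {1, 2}
Component: {0, 3, 4, 5, 6, 7, 8, 9, 10, 11, 12}
No edge joins these 2 groups, so the graph is disconnected.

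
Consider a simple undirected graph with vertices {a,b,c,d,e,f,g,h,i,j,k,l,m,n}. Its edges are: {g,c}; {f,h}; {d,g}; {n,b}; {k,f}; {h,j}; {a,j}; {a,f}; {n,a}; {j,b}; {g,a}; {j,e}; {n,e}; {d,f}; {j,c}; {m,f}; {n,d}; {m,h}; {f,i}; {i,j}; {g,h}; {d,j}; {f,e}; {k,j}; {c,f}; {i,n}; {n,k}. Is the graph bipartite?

No

The cycle f-m-h-f has length 3, which is odd, so the graph is not bipartite.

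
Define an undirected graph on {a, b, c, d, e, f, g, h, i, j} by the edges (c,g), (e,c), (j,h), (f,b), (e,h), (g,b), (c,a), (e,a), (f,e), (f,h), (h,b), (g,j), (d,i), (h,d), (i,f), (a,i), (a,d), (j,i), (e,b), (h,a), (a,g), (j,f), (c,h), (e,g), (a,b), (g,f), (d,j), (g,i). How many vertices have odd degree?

6

Degrees: a:7, b:5, c:4, d:4, e:6, f:6, g:7, h:7, i:5, j:5
Odd-degree vertices: a, b, g, h, i, j.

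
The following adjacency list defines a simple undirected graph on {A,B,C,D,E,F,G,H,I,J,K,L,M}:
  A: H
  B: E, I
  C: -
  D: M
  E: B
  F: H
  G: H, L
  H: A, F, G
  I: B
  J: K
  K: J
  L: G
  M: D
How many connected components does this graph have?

5

Component: {C}
Component: {D, M}
Component: {J, K}
Component: {B, E, I}
Component: {A, F, G, H, L}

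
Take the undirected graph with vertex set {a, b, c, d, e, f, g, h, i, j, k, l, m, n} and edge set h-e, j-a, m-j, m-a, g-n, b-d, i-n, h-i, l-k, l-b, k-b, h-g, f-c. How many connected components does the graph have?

4

Component: {c, f}
Component: {a, j, m}
Component: {b, d, k, l}
Component: {e, g, h, i, n}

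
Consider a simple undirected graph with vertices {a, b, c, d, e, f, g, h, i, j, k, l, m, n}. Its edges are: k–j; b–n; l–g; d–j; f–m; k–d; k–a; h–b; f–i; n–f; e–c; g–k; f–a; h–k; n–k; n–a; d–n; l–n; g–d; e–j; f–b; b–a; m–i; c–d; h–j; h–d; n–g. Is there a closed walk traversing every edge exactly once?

No

Degrees: a:4, b:4, c:2, d:6, e:2, f:5, g:4, h:4, i:2, j:4, k:6, l:2, m:2, n:7
f, n have odd degree; an Eulerian circuit needs every degree to be even, so none exists.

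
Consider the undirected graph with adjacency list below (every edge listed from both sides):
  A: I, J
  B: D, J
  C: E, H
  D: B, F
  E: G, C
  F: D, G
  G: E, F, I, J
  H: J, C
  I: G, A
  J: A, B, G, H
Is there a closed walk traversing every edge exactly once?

Yes

Degrees: A:2, B:2, C:2, D:2, E:2, F:2, G:4, H:2, I:2, J:4
Every vertex has even degree and the edges form a single connected piece, so an Eulerian circuit exists.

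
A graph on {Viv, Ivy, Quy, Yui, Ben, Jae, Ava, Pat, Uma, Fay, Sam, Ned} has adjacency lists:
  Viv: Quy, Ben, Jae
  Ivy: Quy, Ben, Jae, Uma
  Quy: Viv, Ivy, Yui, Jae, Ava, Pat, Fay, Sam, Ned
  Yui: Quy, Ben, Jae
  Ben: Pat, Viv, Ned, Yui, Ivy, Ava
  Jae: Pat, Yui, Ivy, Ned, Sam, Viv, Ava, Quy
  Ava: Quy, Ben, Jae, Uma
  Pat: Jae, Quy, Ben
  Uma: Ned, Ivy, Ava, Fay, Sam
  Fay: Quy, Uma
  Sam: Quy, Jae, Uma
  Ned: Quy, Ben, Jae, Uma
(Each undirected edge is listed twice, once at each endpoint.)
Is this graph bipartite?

No

The cycle Quy-Jae-Ned-Quy has length 3, which is odd, so the graph is not bipartite.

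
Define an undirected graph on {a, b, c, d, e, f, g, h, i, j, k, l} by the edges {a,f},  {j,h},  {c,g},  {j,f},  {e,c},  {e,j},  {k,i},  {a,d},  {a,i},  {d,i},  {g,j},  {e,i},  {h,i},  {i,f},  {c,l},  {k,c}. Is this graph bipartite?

No

The cycle i-a-f-i has length 3, which is odd, so the graph is not bipartite.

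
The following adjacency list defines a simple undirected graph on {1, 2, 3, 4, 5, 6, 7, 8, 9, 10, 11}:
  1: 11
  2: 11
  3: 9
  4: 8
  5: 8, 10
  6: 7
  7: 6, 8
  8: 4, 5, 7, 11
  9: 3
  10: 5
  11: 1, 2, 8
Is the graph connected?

No

Component: {3, 9}
Component: {1, 2, 4, 5, 6, 7, 8, 10, 11}
There are 2 separate components, so the graph is not connected.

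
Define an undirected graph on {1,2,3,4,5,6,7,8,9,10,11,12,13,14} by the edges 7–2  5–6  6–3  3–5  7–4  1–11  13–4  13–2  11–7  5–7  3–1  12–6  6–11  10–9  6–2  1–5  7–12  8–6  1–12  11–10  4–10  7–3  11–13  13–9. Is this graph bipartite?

No

3-5-7-3 is an odd cycle (length 3), and a bipartite graph can contain only even cycles.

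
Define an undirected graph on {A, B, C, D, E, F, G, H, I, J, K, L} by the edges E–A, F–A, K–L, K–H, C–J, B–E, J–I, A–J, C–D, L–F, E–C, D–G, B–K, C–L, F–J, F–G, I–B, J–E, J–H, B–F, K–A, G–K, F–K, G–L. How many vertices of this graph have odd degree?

0

Degrees: A:4, B:4, C:4, D:2, E:4, F:6, G:4, H:2, I:2, J:6, K:6, L:4
Odd-degree vertices: none.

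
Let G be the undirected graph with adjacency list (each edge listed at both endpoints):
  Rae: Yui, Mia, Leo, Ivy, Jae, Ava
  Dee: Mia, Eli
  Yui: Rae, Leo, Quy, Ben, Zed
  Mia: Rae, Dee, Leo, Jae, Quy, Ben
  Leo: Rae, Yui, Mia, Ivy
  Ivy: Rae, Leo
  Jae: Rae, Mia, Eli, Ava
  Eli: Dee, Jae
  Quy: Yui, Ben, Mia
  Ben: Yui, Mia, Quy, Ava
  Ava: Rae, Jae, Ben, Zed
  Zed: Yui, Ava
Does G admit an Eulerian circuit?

Degrees: Rae:6, Dee:2, Yui:5, Mia:6, Leo:4, Ivy:2, Jae:4, Eli:2, Quy:3, Ben:4, Ava:4, Zed:2
Vertices with odd degree: Yui, Quy. An Eulerian circuit requires all degrees even.

No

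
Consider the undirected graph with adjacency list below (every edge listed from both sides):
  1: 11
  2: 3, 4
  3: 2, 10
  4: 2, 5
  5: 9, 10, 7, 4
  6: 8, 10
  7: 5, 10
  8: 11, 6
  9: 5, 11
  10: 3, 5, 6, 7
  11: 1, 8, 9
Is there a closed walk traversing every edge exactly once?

No

Degrees: 1:1, 2:2, 3:2, 4:2, 5:4, 6:2, 7:2, 8:2, 9:2, 10:4, 11:3
1, 11 have odd degree; an Eulerian circuit needs every degree to be even, so none exists.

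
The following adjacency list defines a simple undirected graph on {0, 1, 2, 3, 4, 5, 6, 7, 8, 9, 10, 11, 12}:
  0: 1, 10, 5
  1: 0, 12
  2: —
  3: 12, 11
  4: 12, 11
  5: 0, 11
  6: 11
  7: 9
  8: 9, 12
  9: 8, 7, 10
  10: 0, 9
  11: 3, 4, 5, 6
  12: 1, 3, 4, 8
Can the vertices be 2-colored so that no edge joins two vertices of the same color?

A valid 2-coloring puts {1, 2, 3, 4, 5, 6, 7, 8, 10} on one side and {0, 9, 11, 12} on the other; every edge crosses between the two sides.

Yes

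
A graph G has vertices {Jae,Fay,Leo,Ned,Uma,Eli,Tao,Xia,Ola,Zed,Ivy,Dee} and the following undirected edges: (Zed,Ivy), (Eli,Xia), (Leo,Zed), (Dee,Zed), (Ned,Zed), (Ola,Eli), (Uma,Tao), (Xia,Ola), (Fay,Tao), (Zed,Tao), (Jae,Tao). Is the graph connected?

No

Component: {Eli, Xia, Ola}
Component: {Jae, Fay, Leo, Ned, Uma, Tao, Zed, Ivy, Dee}
No edge joins these 2 groups, so the graph is disconnected.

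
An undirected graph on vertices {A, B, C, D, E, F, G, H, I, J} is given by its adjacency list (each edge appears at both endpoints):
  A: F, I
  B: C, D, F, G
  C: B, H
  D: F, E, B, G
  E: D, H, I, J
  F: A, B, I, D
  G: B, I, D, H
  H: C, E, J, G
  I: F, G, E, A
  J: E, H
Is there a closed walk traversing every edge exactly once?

Degrees: A:2, B:4, C:2, D:4, E:4, F:4, G:4, H:4, I:4, J:2
All degrees are even and the non-isolated vertices are connected — an Eulerian circuit exists.

Yes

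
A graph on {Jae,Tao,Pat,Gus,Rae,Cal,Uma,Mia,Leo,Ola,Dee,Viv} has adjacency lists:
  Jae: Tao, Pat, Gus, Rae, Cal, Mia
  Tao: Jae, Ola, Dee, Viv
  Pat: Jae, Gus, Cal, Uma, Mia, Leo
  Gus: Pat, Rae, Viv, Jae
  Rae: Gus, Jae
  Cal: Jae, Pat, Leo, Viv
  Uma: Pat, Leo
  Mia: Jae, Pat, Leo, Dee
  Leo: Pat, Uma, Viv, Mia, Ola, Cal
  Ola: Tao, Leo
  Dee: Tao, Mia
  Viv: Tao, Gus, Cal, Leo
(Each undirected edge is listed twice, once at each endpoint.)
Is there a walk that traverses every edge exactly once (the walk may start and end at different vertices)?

Degrees: Jae:6, Tao:4, Pat:6, Gus:4, Rae:2, Cal:4, Uma:2, Mia:4, Leo:6, Ola:2, Dee:2, Viv:4
Odd-degree vertices: none (0 total).
With 0 odd-degree vertices and all edges in one connected piece, an Eulerian trail exists.

Yes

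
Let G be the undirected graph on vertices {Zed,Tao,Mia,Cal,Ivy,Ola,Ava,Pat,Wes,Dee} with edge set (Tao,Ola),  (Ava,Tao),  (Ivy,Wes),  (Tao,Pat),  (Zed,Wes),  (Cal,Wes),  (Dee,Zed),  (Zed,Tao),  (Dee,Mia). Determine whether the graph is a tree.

The graph has 10 vertices and 9 edges.
Connected and |E| = |V| - 1, which characterizes a tree.

Yes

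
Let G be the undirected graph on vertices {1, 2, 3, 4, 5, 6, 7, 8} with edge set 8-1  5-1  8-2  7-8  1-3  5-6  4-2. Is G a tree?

The graph has 8 vertices and 7 edges.
It is connected with exactly 7 edges, hence acyclic — it is a tree.

Yes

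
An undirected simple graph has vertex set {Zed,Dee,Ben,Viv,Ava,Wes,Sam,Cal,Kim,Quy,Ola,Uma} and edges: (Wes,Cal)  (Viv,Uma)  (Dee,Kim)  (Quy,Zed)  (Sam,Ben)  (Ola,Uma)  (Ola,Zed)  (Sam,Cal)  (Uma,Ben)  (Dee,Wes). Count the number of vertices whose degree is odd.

Degrees: Zed:2, Dee:2, Ben:2, Viv:1, Ava:0, Wes:2, Sam:2, Cal:2, Kim:1, Quy:1, Ola:2, Uma:3
Odd-degree vertices: Viv, Kim, Quy, Uma.

4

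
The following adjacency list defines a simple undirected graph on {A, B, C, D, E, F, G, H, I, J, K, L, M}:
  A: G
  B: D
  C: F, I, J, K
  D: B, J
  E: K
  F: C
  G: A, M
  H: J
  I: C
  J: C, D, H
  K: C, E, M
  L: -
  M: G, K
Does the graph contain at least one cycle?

|V| = 13, |E| = 11, number of components = 2.
A forest on 13 vertices with 2 components has exactly 11 edges, which matches — so no cycle.

No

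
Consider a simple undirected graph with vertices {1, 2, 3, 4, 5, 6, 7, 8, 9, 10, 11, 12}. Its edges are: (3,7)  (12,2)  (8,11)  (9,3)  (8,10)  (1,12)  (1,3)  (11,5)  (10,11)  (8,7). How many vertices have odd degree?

Degrees: 1:2, 2:1, 3:3, 4:0, 5:1, 6:0, 7:2, 8:3, 9:1, 10:2, 11:3, 12:2
Odd-degree vertices: 2, 3, 5, 8, 9, 11.

6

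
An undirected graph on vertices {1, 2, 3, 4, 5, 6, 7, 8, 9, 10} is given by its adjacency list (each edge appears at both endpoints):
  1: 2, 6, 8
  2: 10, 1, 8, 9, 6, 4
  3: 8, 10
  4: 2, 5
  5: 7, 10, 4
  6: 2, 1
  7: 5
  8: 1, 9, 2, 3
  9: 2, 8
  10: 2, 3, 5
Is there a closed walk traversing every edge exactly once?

No

Degrees: 1:3, 2:6, 3:2, 4:2, 5:3, 6:2, 7:1, 8:4, 9:2, 10:3
Vertices with odd degree: 1, 5, 7, 10. An Eulerian circuit requires all degrees even.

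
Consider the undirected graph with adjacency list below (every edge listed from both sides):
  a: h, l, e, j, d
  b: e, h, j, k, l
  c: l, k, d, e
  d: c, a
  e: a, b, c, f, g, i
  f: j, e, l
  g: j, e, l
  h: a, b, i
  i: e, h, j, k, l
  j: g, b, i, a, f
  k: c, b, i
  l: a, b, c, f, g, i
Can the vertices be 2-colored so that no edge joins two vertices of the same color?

Yes

Color {d, e, h, j, k, l} black and {a, b, c, f, g, i} white. No edge joins two same-colored vertices, so the graph is bipartite.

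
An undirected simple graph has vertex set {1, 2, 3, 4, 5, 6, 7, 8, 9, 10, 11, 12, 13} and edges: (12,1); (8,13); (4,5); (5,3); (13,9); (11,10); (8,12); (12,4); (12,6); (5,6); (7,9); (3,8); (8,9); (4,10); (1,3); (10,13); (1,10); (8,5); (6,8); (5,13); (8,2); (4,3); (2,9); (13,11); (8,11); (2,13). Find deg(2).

3

Neighbors of 2: 8, 9, 13.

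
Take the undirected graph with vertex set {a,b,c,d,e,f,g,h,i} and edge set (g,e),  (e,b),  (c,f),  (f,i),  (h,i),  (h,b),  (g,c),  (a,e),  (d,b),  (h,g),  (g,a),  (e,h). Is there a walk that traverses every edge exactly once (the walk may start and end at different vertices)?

Degrees: a:2, b:3, c:2, d:1, e:4, f:2, g:4, h:4, i:2
Odd-degree vertices: b, d (2 total).
With 2 odd-degree vertices and all edges in one connected piece, an Eulerian trail exists (from b to d).

Yes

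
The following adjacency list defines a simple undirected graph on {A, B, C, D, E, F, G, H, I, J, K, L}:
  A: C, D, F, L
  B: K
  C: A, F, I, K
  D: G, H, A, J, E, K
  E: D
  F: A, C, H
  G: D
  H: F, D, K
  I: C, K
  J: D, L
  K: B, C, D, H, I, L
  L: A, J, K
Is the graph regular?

No

Degrees: A:4, B:1, C:4, D:6, E:1, F:3, G:1, H:3, I:2, J:2, K:6, L:3
Vertex B has degree 1 while D has degree 6, so the graph is not regular.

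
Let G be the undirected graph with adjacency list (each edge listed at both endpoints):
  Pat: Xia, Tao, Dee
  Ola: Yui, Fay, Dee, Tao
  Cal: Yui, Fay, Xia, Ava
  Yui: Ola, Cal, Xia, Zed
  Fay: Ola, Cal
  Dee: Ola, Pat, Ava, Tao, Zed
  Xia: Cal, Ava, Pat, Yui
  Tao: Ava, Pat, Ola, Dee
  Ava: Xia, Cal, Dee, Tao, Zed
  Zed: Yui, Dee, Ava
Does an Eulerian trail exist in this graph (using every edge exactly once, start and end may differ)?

No

Degrees: Pat:3, Ola:4, Cal:4, Yui:4, Fay:2, Dee:5, Xia:4, Tao:4, Ava:5, Zed:3
Odd-degree vertices: Pat, Dee, Ava, Zed (4 total).
An Eulerian trail requires 0 or 2 odd-degree vertices; here there are 4.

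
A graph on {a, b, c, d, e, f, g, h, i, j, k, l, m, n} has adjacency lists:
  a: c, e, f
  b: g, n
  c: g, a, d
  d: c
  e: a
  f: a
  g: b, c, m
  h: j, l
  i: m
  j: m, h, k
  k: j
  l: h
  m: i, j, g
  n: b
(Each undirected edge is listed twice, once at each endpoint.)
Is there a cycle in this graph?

No

|V| = 14, |E| = 13, number of components = 1.
A forest on 14 vertices with 1 component has exactly 13 edges, which matches — so no cycle.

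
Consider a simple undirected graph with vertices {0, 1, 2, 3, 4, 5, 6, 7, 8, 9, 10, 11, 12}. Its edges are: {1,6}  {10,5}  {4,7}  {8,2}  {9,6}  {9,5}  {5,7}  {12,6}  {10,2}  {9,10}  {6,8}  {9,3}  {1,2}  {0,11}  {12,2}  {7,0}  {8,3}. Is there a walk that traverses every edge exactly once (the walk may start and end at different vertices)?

No

Degrees: 0:2, 1:2, 2:4, 3:2, 4:1, 5:3, 6:4, 7:3, 8:3, 9:4, 10:3, 11:1, 12:2
Odd-degree vertices: 4, 5, 7, 8, 10, 11 (6 total).
With 6 odd-degree vertices (more than two), no single trail can use every edge.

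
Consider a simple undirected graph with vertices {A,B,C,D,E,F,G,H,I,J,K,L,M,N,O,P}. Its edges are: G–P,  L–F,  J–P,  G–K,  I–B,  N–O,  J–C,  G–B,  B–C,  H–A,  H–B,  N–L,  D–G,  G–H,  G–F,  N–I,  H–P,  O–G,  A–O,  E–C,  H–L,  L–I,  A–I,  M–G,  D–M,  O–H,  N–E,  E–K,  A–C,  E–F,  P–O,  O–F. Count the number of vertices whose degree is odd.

0

Degrees: A:4, B:4, C:4, D:2, E:4, F:4, G:8, H:6, I:4, J:2, K:2, L:4, M:2, N:4, O:6, P:4
Odd-degree vertices: none.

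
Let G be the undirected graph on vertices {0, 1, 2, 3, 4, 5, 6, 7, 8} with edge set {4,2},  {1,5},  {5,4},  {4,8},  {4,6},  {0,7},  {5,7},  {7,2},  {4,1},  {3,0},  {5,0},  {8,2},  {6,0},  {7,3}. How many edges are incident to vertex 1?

Neighbors of 1: 4, 5.

2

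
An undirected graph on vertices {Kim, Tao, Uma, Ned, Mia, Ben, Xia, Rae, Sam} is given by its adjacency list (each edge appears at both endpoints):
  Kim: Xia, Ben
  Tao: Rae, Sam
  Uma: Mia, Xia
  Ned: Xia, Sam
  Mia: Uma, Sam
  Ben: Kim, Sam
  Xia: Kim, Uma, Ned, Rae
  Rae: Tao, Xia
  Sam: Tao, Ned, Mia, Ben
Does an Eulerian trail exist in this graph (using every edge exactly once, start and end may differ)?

Yes

Degrees: Kim:2, Tao:2, Uma:2, Ned:2, Mia:2, Ben:2, Xia:4, Rae:2, Sam:4
Odd-degree vertices: none (0 total).
The non-isolated vertices are connected and exactly 0 have odd degree, so an Eulerian trail exists.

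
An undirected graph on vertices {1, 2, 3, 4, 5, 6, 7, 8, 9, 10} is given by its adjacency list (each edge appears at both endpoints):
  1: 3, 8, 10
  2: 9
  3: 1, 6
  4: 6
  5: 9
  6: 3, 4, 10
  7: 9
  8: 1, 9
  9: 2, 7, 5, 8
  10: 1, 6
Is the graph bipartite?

Yes

Partition the vertices as {2, 3, 4, 5, 7, 8, 10} vs {1, 6, 9}. Each listed edge has one endpoint in each part, so the graph is bipartite.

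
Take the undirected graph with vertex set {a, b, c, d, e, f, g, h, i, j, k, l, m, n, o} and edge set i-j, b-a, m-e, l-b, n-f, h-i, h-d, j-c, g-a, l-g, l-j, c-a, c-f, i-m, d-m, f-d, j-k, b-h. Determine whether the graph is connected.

No

Component: {o}
Component: {a, b, c, d, e, f, g, h, i, j, k, l, m, n}
No edge joins these 2 groups, so the graph is disconnected.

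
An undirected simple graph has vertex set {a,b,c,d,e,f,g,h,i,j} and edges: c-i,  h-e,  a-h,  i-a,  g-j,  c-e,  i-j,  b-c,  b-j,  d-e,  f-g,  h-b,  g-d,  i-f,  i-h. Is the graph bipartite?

The cycle i-a-h-i has length 3, which is odd, so the graph is not bipartite.

No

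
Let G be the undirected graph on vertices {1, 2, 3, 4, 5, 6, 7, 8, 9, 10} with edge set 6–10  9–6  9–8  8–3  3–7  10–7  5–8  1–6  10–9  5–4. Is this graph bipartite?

The cycle 6-9-10-6 has length 3, which is odd, so the graph is not bipartite.

No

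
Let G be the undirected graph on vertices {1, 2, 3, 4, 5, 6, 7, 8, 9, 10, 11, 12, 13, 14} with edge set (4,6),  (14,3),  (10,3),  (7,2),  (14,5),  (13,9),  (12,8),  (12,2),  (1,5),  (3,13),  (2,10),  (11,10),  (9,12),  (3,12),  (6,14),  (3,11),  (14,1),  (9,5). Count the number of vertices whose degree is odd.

Degrees: 1:2, 2:3, 3:5, 4:1, 5:3, 6:2, 7:1, 8:1, 9:3, 10:3, 11:2, 12:4, 13:2, 14:4
Odd-degree vertices: 2, 3, 4, 5, 7, 8, 9, 10.

8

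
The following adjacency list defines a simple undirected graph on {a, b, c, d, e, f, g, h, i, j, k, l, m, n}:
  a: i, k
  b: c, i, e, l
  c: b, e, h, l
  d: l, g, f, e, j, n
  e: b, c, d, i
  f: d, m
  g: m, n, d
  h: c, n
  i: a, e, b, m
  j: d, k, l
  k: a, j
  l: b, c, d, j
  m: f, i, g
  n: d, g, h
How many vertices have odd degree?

4

Degrees: a:2, b:4, c:4, d:6, e:4, f:2, g:3, h:2, i:4, j:3, k:2, l:4, m:3, n:3
Odd-degree vertices: g, j, m, n.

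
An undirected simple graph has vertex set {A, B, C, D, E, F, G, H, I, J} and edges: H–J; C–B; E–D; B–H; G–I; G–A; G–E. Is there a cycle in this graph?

The graph has 10 vertices, 7 edges, and 3 connected components.
Since 7 = 10 - 3, the graph is a forest and contains no cycle.

No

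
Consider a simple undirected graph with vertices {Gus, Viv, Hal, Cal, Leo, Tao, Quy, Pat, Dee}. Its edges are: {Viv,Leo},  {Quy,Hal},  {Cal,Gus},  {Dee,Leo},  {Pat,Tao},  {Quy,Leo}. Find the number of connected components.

3

Component: {Gus, Cal}
Component: {Tao, Pat}
Component: {Viv, Hal, Leo, Quy, Dee}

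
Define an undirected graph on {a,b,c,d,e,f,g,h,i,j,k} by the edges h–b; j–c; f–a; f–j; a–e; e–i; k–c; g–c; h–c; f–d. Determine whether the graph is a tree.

Yes

|V| = 11, |E| = 10.
It is connected with exactly 10 edges, hence acyclic — it is a tree.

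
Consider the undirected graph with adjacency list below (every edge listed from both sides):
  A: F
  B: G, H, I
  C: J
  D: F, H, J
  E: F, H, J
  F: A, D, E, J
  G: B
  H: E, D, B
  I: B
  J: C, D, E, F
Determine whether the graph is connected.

Starting from A and exploring outward reaches every vertex (A, F, E, J, D, H, C, B, I, G); the graph is connected.

Yes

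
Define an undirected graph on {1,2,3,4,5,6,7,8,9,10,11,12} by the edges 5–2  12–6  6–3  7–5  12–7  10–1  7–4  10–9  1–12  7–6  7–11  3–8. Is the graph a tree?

No

The graph has 12 vertices and 12 edges.
A tree on 12 vertices has exactly 11 edges; this graph has 12, so it contains a cycle and is not a tree.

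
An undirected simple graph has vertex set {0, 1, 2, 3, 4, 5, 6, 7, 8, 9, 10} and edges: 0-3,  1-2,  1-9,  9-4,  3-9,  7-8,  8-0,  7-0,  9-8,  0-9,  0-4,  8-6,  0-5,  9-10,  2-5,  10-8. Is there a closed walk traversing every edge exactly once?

Degrees: 0:6, 1:2, 2:2, 3:2, 4:2, 5:2, 6:1, 7:2, 8:5, 9:6, 10:2
6, 8 have odd degree; an Eulerian circuit needs every degree to be even, so none exists.

No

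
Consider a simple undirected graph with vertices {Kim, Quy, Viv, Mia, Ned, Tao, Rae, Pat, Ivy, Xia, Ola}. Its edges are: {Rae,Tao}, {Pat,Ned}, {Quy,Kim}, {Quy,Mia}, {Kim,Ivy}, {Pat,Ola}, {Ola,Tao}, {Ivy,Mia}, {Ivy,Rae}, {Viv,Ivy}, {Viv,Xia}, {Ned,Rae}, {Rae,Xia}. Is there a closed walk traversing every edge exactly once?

Yes

Degrees: Kim:2, Quy:2, Viv:2, Mia:2, Ned:2, Tao:2, Rae:4, Pat:2, Ivy:4, Xia:2, Ola:2
All degrees are even and the non-isolated vertices are connected — an Eulerian circuit exists.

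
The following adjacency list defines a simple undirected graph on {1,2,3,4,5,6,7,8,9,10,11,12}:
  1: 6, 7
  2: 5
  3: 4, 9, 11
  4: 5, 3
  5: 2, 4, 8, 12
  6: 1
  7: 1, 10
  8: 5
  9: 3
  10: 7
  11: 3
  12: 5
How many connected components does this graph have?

2

Component: {1, 6, 7, 10}
Component: {2, 3, 4, 5, 8, 9, 11, 12}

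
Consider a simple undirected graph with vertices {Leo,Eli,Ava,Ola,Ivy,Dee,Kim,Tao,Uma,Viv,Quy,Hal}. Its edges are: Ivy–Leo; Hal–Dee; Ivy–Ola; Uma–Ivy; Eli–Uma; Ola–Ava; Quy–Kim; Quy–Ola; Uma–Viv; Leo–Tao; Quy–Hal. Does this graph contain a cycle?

The graph has 12 vertices, 11 edges, and 1 connected component.
A forest on 12 vertices with 1 component has exactly 11 edges, which matches — so no cycle.

No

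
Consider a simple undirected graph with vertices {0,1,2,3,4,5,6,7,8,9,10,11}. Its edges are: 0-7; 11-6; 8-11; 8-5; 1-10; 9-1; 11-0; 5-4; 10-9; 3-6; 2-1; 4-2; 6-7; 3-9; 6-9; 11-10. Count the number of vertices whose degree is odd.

Degrees: 0:2, 1:3, 2:2, 3:2, 4:2, 5:2, 6:4, 7:2, 8:2, 9:4, 10:3, 11:4
Odd-degree vertices: 1, 10.

2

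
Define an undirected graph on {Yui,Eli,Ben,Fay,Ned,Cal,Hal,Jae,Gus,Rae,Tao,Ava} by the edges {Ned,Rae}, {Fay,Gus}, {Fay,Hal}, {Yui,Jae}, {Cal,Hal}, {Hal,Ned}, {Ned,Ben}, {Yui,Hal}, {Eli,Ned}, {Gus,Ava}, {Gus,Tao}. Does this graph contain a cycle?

No

The graph has 12 vertices, 11 edges, and 1 connected component.
Since 11 = 12 - 1, the graph is a forest and contains no cycle.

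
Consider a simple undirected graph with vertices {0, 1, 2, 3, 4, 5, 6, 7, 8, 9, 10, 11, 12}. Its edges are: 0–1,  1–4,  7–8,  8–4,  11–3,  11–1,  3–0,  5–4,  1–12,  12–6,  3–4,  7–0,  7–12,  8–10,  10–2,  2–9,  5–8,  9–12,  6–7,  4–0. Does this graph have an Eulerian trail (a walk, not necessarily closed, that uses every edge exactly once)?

Yes

Degrees: 0:4, 1:4, 2:2, 3:3, 4:5, 5:2, 6:2, 7:4, 8:4, 9:2, 10:2, 11:2, 12:4
Odd-degree vertices: 3, 4 (2 total).
The non-isolated vertices are connected and exactly 2 have odd degree, so an Eulerian trail exists (from 3 to 4).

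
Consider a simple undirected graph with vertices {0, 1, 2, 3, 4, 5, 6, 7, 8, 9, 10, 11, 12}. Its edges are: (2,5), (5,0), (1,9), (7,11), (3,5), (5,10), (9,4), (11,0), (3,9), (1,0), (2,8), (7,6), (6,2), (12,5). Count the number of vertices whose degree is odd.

8

Degrees: 0:3, 1:2, 2:3, 3:2, 4:1, 5:5, 6:2, 7:2, 8:1, 9:3, 10:1, 11:2, 12:1
Odd-degree vertices: 0, 2, 4, 5, 8, 9, 10, 12.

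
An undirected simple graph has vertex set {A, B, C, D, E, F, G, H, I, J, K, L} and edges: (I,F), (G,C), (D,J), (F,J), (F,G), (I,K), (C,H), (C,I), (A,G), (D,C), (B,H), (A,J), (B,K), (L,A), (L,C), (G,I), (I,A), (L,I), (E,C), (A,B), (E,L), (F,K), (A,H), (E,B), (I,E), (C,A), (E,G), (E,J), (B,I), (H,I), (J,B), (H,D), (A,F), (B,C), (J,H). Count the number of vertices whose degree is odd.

Degrees: A:8, B:7, C:8, D:3, E:6, F:5, G:5, H:6, I:9, J:6, K:3, L:4
Odd-degree vertices: B, D, F, G, I, K.

6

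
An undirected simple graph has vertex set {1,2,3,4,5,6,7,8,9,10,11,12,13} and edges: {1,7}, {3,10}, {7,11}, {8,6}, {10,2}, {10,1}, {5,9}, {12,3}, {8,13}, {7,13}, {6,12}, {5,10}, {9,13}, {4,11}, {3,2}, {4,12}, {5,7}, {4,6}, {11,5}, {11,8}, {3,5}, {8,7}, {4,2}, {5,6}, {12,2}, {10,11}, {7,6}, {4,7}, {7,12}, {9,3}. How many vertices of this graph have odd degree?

Degrees: 1:2, 2:4, 3:5, 4:5, 5:6, 6:5, 7:8, 8:4, 9:3, 10:5, 11:5, 12:5, 13:3
Odd-degree vertices: 3, 4, 6, 9, 10, 11, 12, 13.

8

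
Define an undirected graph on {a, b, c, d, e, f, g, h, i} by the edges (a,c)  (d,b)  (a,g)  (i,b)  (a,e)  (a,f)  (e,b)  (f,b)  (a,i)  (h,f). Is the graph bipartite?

Color {c, d, e, f, g, i} black and {a, b, h} white. No edge joins two same-colored vertices, so the graph is bipartite.

Yes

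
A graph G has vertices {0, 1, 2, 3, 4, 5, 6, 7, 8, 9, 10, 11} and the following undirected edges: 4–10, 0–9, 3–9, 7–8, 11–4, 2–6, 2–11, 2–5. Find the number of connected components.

4

Component: {1}
Component: {7, 8}
Component: {0, 3, 9}
Component: {2, 4, 5, 6, 10, 11}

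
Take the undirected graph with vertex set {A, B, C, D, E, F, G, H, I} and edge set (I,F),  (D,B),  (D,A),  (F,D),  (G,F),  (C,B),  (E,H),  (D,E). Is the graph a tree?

|V| = 9, |E| = 8.
It is connected with exactly 8 edges, hence acyclic — it is a tree.

Yes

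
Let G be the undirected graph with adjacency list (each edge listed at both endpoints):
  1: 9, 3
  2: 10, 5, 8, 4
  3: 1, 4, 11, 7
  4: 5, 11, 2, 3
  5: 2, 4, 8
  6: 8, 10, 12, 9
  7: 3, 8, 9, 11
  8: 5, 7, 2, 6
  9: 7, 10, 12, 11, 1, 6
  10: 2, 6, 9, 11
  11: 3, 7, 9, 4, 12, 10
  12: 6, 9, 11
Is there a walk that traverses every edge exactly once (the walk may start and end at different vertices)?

Yes

Degrees: 1:2, 2:4, 3:4, 4:4, 5:3, 6:4, 7:4, 8:4, 9:6, 10:4, 11:6, 12:3
Odd-degree vertices: 5, 12 (2 total).
With 2 odd-degree vertices and all edges in one connected piece, an Eulerian trail exists (from 5 to 12).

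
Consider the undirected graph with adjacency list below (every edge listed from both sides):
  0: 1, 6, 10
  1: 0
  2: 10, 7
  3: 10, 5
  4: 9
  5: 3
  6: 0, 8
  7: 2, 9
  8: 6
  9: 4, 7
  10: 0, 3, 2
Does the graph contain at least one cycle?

|V| = 11, |E| = 10, number of components = 1.
A forest on 11 vertices with 1 component has exactly 10 edges, which matches — so no cycle.

No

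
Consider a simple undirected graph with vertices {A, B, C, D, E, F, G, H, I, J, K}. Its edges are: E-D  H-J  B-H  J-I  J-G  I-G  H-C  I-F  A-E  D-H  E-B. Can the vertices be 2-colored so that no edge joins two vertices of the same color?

No

I-G-J-I is an odd cycle (length 3), and a bipartite graph can contain only even cycles.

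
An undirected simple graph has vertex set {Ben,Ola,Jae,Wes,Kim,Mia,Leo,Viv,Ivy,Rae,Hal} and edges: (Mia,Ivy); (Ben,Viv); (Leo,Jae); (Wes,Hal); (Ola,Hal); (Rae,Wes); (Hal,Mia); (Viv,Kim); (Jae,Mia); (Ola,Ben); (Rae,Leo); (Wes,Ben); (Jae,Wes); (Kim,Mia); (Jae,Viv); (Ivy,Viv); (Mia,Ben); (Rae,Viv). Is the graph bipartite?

Color {Ola, Wes, Mia, Leo, Viv} black and {Ben, Jae, Kim, Ivy, Rae, Hal} white. No edge joins two same-colored vertices, so the graph is bipartite.

Yes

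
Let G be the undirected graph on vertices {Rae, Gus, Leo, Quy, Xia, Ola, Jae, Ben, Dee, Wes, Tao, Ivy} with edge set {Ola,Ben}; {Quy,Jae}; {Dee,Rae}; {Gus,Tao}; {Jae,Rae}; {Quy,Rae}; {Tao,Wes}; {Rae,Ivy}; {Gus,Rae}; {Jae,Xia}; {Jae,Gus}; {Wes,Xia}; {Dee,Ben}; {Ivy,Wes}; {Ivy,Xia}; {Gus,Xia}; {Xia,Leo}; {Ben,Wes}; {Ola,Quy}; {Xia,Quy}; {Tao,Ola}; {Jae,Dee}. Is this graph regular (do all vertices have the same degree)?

Degrees: Rae:5, Gus:4, Leo:1, Quy:4, Xia:6, Ola:3, Jae:5, Ben:3, Dee:3, Wes:4, Tao:3, Ivy:3
Degrees are not all equal (e.g. deg(Leo)=1 but deg(Xia)=6); not regular.

No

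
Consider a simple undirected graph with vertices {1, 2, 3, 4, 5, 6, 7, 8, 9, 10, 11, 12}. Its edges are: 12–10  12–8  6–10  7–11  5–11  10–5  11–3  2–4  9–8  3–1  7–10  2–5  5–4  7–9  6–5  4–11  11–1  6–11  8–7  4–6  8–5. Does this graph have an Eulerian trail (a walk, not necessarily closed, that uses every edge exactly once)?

Degrees: 1:2, 2:2, 3:2, 4:4, 5:6, 6:4, 7:4, 8:4, 9:2, 10:4, 11:6, 12:2
Odd-degree vertices: none (0 total).
With 0 odd-degree vertices and all edges in one connected piece, an Eulerian trail exists.

Yes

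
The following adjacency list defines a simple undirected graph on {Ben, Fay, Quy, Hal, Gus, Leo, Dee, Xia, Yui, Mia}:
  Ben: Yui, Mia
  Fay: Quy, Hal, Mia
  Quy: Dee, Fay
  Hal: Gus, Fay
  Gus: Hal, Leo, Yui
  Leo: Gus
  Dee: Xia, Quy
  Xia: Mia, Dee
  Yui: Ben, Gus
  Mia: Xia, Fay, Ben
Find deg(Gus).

Neighbors of Gus: Hal, Leo, Yui.

3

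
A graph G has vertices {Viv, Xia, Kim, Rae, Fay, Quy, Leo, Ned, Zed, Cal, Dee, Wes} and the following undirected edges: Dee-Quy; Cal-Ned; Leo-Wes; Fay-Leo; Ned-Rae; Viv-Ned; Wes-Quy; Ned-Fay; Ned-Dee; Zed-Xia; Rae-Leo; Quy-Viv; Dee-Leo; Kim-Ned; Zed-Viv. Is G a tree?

No

|V| = 12, |E| = 15.
Connected but with 15 > 11 edges, so it has a cycle and is not a tree.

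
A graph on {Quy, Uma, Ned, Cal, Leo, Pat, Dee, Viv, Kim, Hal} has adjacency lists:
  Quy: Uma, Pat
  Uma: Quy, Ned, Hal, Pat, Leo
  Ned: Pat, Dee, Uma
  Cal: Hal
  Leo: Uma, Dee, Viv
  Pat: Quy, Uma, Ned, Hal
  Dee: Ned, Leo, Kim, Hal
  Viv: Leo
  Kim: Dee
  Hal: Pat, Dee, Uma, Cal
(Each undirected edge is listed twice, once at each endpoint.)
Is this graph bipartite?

No

Pat-Uma-Hal-Pat is an odd cycle (length 3), and a bipartite graph can contain only even cycles.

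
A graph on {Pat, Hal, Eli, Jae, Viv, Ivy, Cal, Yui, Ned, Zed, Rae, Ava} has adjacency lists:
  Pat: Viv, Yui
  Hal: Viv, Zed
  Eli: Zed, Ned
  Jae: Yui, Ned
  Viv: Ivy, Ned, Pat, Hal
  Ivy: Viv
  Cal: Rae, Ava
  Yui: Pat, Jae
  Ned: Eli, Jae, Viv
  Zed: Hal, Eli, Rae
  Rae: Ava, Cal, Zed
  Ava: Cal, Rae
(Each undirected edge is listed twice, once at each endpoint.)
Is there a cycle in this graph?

The graph has 12 vertices, 14 edges, and 1 connected component.
One cycle is Rae-Ava-Cal-Rae.

Yes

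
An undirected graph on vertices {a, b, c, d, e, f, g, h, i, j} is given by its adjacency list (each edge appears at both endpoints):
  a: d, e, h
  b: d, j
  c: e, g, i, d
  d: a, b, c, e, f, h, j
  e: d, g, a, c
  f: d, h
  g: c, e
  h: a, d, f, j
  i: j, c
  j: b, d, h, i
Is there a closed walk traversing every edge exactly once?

Degrees: a:3, b:2, c:4, d:7, e:4, f:2, g:2, h:4, i:2, j:4
a, d have odd degree; an Eulerian circuit needs every degree to be even, so none exists.

No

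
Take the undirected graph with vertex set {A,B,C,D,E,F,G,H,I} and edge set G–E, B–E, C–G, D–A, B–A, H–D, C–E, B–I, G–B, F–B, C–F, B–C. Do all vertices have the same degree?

No

Degrees: A:2, B:6, C:4, D:2, E:3, F:2, G:3, H:1, I:1
Vertex H has degree 1 while B has degree 6, so the graph is not regular.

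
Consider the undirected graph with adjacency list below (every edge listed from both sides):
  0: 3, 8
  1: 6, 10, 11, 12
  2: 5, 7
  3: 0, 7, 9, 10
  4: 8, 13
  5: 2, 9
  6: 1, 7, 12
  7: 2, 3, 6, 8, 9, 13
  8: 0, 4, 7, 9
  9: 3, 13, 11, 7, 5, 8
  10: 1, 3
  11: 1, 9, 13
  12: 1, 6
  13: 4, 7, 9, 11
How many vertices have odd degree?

Degrees: 0:2, 1:4, 2:2, 3:4, 4:2, 5:2, 6:3, 7:6, 8:4, 9:6, 10:2, 11:3, 12:2, 13:4
Odd-degree vertices: 6, 11.

2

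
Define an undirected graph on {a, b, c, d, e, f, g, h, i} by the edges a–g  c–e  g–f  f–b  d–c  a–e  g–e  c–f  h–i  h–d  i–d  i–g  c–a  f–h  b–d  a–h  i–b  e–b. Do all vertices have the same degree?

Yes

Degrees: a:4, b:4, c:4, d:4, e:4, f:4, g:4, h:4, i:4
Every vertex has degree 4, so the graph is 4-regular.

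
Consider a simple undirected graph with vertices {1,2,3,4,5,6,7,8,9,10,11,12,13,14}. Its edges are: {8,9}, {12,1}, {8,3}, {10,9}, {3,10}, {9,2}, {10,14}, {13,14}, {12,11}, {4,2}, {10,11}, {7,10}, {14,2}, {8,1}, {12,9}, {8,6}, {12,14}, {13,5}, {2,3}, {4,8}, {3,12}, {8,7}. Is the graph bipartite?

Partition the vertices as {2, 8, 10, 12, 13} vs {1, 3, 4, 5, 6, 7, 9, 11, 14}. Each listed edge has one endpoint in each part, so the graph is bipartite.

Yes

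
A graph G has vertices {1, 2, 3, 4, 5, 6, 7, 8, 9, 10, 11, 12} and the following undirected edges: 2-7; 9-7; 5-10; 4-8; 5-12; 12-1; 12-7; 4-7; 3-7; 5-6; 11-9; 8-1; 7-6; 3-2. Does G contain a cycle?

Yes

The graph has 12 vertices, 14 edges, and 1 connected component.
One cycle is 7-3-2-7.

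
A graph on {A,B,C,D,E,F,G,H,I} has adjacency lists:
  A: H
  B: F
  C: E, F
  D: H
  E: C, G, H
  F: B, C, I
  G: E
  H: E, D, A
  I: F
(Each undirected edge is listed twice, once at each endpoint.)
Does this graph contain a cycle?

The graph has 9 vertices, 8 edges, and 1 connected component.
A forest on 9 vertices with 1 component has exactly 8 edges, which matches — so no cycle.

No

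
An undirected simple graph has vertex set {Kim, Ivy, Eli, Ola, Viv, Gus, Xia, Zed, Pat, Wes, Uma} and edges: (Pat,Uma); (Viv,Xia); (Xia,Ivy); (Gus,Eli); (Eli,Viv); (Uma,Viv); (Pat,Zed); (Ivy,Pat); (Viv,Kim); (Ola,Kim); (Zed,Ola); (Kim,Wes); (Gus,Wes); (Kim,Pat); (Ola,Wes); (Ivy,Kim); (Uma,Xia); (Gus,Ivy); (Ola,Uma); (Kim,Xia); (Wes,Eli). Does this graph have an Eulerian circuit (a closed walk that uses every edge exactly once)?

Degrees: Kim:6, Ivy:4, Eli:3, Ola:4, Viv:4, Gus:3, Xia:4, Zed:2, Pat:4, Wes:4, Uma:4
Eli, Gus have odd degree; an Eulerian circuit needs every degree to be even, so none exists.

No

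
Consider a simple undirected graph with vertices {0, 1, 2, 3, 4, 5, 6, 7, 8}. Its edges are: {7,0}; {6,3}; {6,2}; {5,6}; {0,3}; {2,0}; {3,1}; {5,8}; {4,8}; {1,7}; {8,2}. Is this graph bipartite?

Yes

A valid 2-coloring puts {2, 3, 4, 5, 7} on one side and {0, 1, 6, 8} on the other; every edge crosses between the two sides.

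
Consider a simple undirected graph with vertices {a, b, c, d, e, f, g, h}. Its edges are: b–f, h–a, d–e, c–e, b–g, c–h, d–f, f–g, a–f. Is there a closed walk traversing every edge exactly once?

Yes

Degrees: a:2, b:2, c:2, d:2, e:2, f:4, g:2, h:2
Every vertex has even degree and the edges form a single connected piece, so an Eulerian circuit exists.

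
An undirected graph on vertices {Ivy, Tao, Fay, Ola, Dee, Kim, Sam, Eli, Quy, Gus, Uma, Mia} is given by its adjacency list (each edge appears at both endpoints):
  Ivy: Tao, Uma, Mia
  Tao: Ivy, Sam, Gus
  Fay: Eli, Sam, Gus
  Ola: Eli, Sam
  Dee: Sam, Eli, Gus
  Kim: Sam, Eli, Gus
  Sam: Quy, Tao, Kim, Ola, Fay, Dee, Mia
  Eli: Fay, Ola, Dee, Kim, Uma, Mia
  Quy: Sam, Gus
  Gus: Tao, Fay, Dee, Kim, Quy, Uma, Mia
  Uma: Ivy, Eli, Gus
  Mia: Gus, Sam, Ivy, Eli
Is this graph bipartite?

Yes

A valid 2-coloring puts {Tao, Fay, Ola, Dee, Kim, Quy, Uma, Mia} on one side and {Ivy, Sam, Eli, Gus} on the other; every edge crosses between the two sides.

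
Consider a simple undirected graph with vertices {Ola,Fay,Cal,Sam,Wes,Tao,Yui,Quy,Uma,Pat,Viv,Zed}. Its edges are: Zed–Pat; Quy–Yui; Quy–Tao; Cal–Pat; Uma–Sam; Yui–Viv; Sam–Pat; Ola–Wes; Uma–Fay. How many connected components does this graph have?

3

Component: {Ola, Wes}
Component: {Tao, Yui, Quy, Viv}
Component: {Fay, Cal, Sam, Uma, Pat, Zed}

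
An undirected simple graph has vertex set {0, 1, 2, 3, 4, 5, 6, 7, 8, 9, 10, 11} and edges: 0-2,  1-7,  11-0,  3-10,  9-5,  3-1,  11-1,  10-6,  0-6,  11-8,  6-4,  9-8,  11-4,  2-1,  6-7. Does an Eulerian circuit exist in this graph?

Degrees: 0:3, 1:4, 2:2, 3:2, 4:2, 5:1, 6:4, 7:2, 8:2, 9:2, 10:2, 11:4
Vertices with odd degree: 0, 5. An Eulerian circuit requires all degrees even.

No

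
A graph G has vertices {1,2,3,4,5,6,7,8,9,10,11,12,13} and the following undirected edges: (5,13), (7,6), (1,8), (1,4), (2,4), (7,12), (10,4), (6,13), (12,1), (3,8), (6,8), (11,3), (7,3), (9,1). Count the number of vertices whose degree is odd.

10

Degrees: 1:4, 2:1, 3:3, 4:3, 5:1, 6:3, 7:3, 8:3, 9:1, 10:1, 11:1, 12:2, 13:2
Odd-degree vertices: 2, 3, 4, 5, 6, 7, 8, 9, 10, 11.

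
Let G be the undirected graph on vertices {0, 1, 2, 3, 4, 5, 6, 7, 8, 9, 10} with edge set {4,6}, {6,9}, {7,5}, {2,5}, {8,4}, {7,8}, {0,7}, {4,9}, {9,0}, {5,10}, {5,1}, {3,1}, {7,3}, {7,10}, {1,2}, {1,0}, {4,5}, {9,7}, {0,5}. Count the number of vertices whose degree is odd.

Degrees: 0:4, 1:4, 2:2, 3:2, 4:4, 5:6, 6:2, 7:6, 8:2, 9:4, 10:2
Odd-degree vertices: none.

0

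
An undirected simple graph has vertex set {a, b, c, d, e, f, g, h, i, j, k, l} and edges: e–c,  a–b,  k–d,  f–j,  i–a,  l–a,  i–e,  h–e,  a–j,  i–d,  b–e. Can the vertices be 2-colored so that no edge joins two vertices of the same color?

Yes

A valid 2-coloring puts {b, c, g, h, i, j, k, l} on one side and {a, d, e, f} on the other; every edge crosses between the two sides.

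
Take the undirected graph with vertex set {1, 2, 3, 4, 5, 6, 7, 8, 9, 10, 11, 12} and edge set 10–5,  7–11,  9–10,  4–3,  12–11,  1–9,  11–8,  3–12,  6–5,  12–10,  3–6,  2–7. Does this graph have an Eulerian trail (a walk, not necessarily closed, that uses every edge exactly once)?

Degrees: 1:1, 2:1, 3:3, 4:1, 5:2, 6:2, 7:2, 8:1, 9:2, 10:3, 11:3, 12:3
Odd-degree vertices: 1, 2, 3, 4, 8, 10, 11, 12 (8 total).
With 8 odd-degree vertices (more than two), no single trail can use every edge.

No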